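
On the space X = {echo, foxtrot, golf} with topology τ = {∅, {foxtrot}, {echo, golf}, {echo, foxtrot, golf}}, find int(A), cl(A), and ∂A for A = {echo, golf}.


int(A) = {echo, golf}, cl(A) = {echo, golf}, ∂A = ∅.

Closed sets in (X, τ) are complements of opens:
  closed(X, τ) = {∅, {foxtrot}, {echo, golf}, {echo, foxtrot, golf}}.
int(A) = ⋃ {U ∈ τ : U ⊆ A}. Opens contained in A: ∅, {echo, golf}.
Taking the union of these: int(A) = {echo, golf}.
cl(A) = ⋂ {C closed : A ⊆ C}. Closed sets containing A: {echo, golf}, {echo, foxtrot, golf}.
Intersecting these: cl(A) = {echo, golf}.
∂A = cl(A) ∖ int(A) = {echo, golf} ∖ {echo, golf} = ∅.


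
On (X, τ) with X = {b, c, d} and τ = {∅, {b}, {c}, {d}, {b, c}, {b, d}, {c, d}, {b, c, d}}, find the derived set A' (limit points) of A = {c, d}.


A' = ∅

For each x ∈ X, list the open sets U ∈ τ with x ∈ U, then check whether U ∩ (A ∖ {x}) ≠ ∅ for every such U.
  x = b: open {b} ∋ x has {b} ∩ (A ∖ {b}) = ∅, so x is NOT a limit point.
  x = c: open {c} ∋ x has {c} ∩ (A ∖ {c}) = ∅, so x is NOT a limit point.
  x = d: open {d} ∋ x has {d} ∩ (A ∖ {d}) = ∅, so x is NOT a limit point.
Collecting: A' = ∅.


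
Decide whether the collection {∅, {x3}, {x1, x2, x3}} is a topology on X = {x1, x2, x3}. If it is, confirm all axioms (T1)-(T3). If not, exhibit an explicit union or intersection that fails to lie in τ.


τ IS a topology on X.

Axiom (T1): ∅ ∈ τ? Yes; X ∈ τ? Yes.
Axiom (T2/T3): check pairwise unions and intersections of members of τ.
All pairwise intersections and unions checked — each lies in τ. Therefore τ satisfies (T1), (T2), (T3): it IS a topology on X.


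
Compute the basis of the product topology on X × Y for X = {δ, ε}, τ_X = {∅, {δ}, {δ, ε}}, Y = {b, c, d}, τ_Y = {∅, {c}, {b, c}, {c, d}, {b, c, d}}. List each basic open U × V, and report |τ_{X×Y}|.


Basis B = {∅ × ∅, {δ} × {c}, {δ} × {b, c}, {δ} × {c, d}, {δ, ε} × {c}, {δ} × {b, c, d}, {δ, ε} × {b, c}, {δ, ε} × {c, d}, {δ, ε} × {b, c, d}}; |τ_{X×Y}| = 14.

Enumerate products U × V with U ∈ τ_X, V ∈ τ_Y (deduplicated):
  ∅ × ∅ = {} (∅)
  {δ} × {c} = {(δ,c)}
  {δ} × {b, c} = {(δ,b), (δ,c)}
  {δ} × {c, d} = {(δ,c), (δ,d)}
  {δ, ε} × {c} = {(δ,c), (ε,c)}
  {δ} × {b, c, d} = {(δ,b), (δ,c), (δ,d)}
  {δ, ε} × {b, c} = {(δ,b), (δ,c), (ε,b), (ε,c)}
  {δ, ε} × {c, d} = {(δ,c), (δ,d), (ε,c), (ε,d)}
  {δ, ε} × {b, c, d} = {(δ,b), (δ,c), (δ,d), (ε,b), (ε,c), (ε,d)}
These 9 distinct sets form the basis B.
Close under arbitrary unions to get τ_{X×Y}; counting gives |τ_{X×Y}| = 14.


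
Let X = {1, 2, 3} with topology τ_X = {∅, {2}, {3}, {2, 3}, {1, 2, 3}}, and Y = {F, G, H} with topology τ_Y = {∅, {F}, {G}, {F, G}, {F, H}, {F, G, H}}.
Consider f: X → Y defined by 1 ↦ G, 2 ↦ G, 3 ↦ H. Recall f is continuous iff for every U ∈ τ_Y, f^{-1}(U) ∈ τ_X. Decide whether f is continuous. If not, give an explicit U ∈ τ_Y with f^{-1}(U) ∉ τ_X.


f is NOT continuous.

Compute f^{-1}(U) for each U ∈ τ_Y:
  U = ∅: f^{-1}(U) = ∅ ∈ τ_X ✓.
  U = {F}: f^{-1}(U) = ∅ ∈ τ_X ✓.
  U = {G}: f^{-1}(U) = {1, 2} ∉ τ_X ✗.
  U = {F, G}: f^{-1}(U) = {1, 2} ∉ τ_X ✗.
  U = {F, H}: f^{-1}(U) = {3} ∈ τ_X ✓.
  U = {F, G, H}: f^{-1}(U) = {1, 2, 3} ∈ τ_X ✓.
Found U = {G} with f^{-1}(U) = {1, 2} not in τ_X. Therefore f is NOT continuous.


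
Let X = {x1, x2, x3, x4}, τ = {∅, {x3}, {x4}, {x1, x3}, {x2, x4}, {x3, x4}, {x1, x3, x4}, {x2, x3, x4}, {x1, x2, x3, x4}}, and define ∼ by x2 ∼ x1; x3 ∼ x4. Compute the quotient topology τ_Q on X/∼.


X/∼ = {[x1=x2], [x3=x4]}; |τ_Q| = 3.

Equivalence classes: [x1=x2], [x3=x4].
Quotient map π: X → X/∼ sends x1 ↦ [x1=x2], x2 ↦ [x1=x2], x3 ↦ [x3=x4], x4 ↦ [x3=x4].
For each subset V ⊆ X/∼, compute π^{-1}(V) ⊆ X and check whether π^{-1}(V) ∈ τ. V is open in τ_Q iff π^{-1}(V) ∈ τ.
  V = {}: π^{-1}(V) = ∅ ∈ τ ✓.
  V = {[x1=x2]}: π^{-1}(V) = {x1, x2} ∉ τ ✗.
  V = {[x3=x4]}: π^{-1}(V) = {x3, x4} ∈ τ ✓.
  V = {[x1=x2], [x3=x4]}: π^{-1}(V) = {x1, x2, x3, x4} ∈ τ ✓.
Open sets in the quotient: τ_Q = {{}, {[x3=x4]}, {[x1=x2], [x3=x4]}} (3 elements).


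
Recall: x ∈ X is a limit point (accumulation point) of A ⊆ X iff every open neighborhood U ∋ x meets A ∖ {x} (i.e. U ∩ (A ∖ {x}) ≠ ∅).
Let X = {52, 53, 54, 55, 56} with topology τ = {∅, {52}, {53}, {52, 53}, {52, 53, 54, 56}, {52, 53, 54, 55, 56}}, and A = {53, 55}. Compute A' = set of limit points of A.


A' = {54, 55, 56}

For each x ∈ X, list the open sets U ∈ τ with x ∈ U, then check whether U ∩ (A ∖ {x}) ≠ ∅ for every such U.
  x = 52: open {52} ∋ x has {52} ∩ (A ∖ {52}) = ∅, so x is NOT a limit point.
  x = 53: open {53} ∋ x has {53} ∩ (A ∖ {53}) = ∅, so x is NOT a limit point.
  x = 54: opens ∋ x are {52, 53, 54, 56}, {52, 53, 54, 55, 56}; each meets A ∖ {54}, so x IS a limit point.
  x = 55: opens ∋ x are {52, 53, 54, 55, 56}; each meets A ∖ {55}, so x IS a limit point.
  x = 56: opens ∋ x are {52, 53, 54, 56}, {52, 53, 54, 55, 56}; each meets A ∖ {56}, so x IS a limit point.
Collecting: A' = {54, 55, 56}.


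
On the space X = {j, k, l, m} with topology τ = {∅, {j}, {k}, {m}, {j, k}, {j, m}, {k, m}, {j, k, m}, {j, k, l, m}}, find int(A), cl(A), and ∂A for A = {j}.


int(A) = {j}, cl(A) = {j, l}, ∂A = {l}.

Closed sets in (X, τ) are complements of opens:
  closed(X, τ) = {∅, {l}, {j, l}, {k, l}, {l, m}, {j, k, l}, {j, l, m}, {k, l, m}, {j, k, l, m}}.
int(A) = ⋃ {U ∈ τ : U ⊆ A}. Opens contained in A: ∅, {j}.
Taking the union of these: int(A) = {j}.
cl(A) = ⋂ {C closed : A ⊆ C}. Closed sets containing A: {j, l}, {j, k, l}, {j, l, m}, {j, k, l, m}.
Intersecting these: cl(A) = {j, l}.
∂A = cl(A) ∖ int(A) = {j, l} ∖ {j} = {l}.


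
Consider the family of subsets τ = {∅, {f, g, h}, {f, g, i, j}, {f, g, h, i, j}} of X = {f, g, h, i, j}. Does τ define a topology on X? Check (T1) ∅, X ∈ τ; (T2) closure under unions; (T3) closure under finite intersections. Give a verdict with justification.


τ is NOT a topology on X.

Axiom (T1): ∅ ∈ τ? Yes; X ∈ τ? Yes.
Axiom (T2/T3): check pairwise unions and intersections of members of τ.
Counterexample for (T3): {f, g, h} ∩ {f, g, i, j} = {f, g} ∉ τ. Therefore τ is NOT a topology.


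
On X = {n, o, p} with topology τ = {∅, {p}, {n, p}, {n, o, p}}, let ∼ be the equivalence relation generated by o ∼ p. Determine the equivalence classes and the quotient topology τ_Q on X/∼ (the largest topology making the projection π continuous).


X/∼ = {[n], [o=p]}; |τ_Q| = 2.

Equivalence classes: [n], [o=p].
Quotient map π: X → X/∼ sends n ↦ [n], o ↦ [o=p], p ↦ [o=p].
For each subset V ⊆ X/∼, compute π^{-1}(V) ⊆ X and check whether π^{-1}(V) ∈ τ. V is open in τ_Q iff π^{-1}(V) ∈ τ.
  V = {}: π^{-1}(V) = ∅ ∈ τ ✓.
  V = {[n]}: π^{-1}(V) = {n} ∉ τ ✗.
  V = {[o=p]}: π^{-1}(V) = {o, p} ∉ τ ✗.
  V = {[n], [o=p]}: π^{-1}(V) = {n, o, p} ∈ τ ✓.
Open sets in the quotient: τ_Q = {{}, {[n], [o=p]}} (2 elements).


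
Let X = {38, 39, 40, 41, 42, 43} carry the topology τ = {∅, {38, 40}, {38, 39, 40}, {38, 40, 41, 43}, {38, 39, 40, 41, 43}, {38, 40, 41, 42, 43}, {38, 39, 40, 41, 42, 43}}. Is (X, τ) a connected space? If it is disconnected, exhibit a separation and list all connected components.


(X, τ) is connected.

Find clopen sets (U ∈ τ with X ∖ U ∈ τ):
  U = ∅, X ∖ U = {38, 39, 40, 41, 42, 43} — both open, so U is clopen.
  U = {38, 39, 40, 41, 42, 43}, X ∖ U = ∅ — both open, so U is clopen.
Only trivial clopens (∅ and X) exist, so (X, τ) is connected.
Compute connected components by grouping points that agree on all clopens:
  component: {38, 39, 40, 41, 42, 43}


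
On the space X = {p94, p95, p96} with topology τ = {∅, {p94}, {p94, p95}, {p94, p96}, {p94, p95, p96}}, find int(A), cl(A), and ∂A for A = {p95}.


int(A) = ∅, cl(A) = {p95}, ∂A = {p95}.

Closed sets in (X, τ) are complements of opens:
  closed(X, τ) = {∅, {p95}, {p96}, {p95, p96}, {p94, p95, p96}}.
int(A) = ⋃ {U ∈ τ : U ⊆ A}. Opens contained in A: ∅.
Taking the union of these: int(A) = ∅.
cl(A) = ⋂ {C closed : A ⊆ C}. Closed sets containing A: {p95}, {p95, p96}, {p94, p95, p96}.
Intersecting these: cl(A) = {p95}.
∂A = cl(A) ∖ int(A) = {p95} ∖ ∅ = {p95}.


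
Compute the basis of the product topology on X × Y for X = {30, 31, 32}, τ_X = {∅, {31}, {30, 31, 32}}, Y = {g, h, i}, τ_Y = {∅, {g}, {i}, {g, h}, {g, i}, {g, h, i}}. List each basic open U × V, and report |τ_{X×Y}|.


Basis B = {∅ × ∅, {31} × {g}, {31} × {i}, {31} × {g, h}, {31} × {g, i}, {30, 31, 32} × {g}, {30, 31, 32} × {i}, {31} × {g, h, i}, {30, 31, 32} × {g, h}, {30, 31, 32} × {g, i}, {30, 31, 32} × {g, h, i}}; |τ_{X×Y}| = 18.

Enumerate products U × V with U ∈ τ_X, V ∈ τ_Y (deduplicated):
  ∅ × ∅ = {} (∅)
  {31} × {g} = {(31,g)}
  {31} × {i} = {(31,i)}
  {31} × {g, h} = {(31,g), (31,h)}
  {31} × {g, i} = {(31,g), (31,i)}
  {30, 31, 32} × {g} = {(30,g), (31,g), (32,g)}
  {30, 31, 32} × {i} = {(30,i), (31,i), (32,i)}
  {31} × {g, h, i} = {(31,g), (31,h), (31,i)}
  {30, 31, 32} × {g, h} = {(30,g), (30,h), (31,g), (31,h), (32,g), (32,h)}
  {30, 31, 32} × {g, i} = {(30,g), (30,i), (31,g), (31,i), (32,g), (32,i)}
  {30, 31, 32} × {g, h, i} = {(30,g), (30,h), (30,i), (31,g), (31,h), (31,i), (32,g), (32,h), (32,i)}
These 11 distinct sets form the basis B.
Close under arbitrary unions to get τ_{X×Y}; counting gives |τ_{X×Y}| = 18.


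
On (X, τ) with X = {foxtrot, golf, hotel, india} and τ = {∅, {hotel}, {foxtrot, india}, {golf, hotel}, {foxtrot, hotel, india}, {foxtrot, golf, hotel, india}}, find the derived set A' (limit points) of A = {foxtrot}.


A' = {india}

For each x ∈ X, list the open sets U ∈ τ with x ∈ U, then check whether U ∩ (A ∖ {x}) ≠ ∅ for every such U.
  x = foxtrot: open {foxtrot, india} ∋ x has {foxtrot, india} ∩ (A ∖ {foxtrot}) = ∅, so x is NOT a limit point.
  x = golf: open {golf, hotel} ∋ x has {golf, hotel} ∩ (A ∖ {golf}) = ∅, so x is NOT a limit point.
  x = hotel: open {hotel} ∋ x has {hotel} ∩ (A ∖ {hotel}) = ∅, so x is NOT a limit point.
  x = india: opens ∋ x are {foxtrot, india}, {foxtrot, hotel, india}, {foxtrot, golf, hotel, india}; each meets A ∖ {india}, so x IS a limit point.
Collecting: A' = {india}.


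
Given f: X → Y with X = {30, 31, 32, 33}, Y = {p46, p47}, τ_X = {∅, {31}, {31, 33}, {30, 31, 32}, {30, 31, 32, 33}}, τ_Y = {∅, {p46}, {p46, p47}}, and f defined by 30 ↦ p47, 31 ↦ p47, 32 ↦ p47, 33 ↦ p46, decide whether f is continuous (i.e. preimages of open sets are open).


f is NOT continuous.

Compute f^{-1}(U) for each U ∈ τ_Y:
  U = ∅: f^{-1}(U) = ∅ ∈ τ_X ✓.
  U = {p46}: f^{-1}(U) = {33} ∉ τ_X ✗.
  U = {p46, p47}: f^{-1}(U) = {30, 31, 32, 33} ∈ τ_X ✓.
Found U = {p46} with f^{-1}(U) = {33} not in τ_X. Therefore f is NOT continuous.


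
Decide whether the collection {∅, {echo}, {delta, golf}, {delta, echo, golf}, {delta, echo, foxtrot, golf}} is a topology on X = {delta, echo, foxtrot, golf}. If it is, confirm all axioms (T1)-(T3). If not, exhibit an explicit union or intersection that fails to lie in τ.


τ IS a topology on X.

Axiom (T1): ∅ ∈ τ? Yes; X ∈ τ? Yes.
Axiom (T2/T3): check pairwise unions and intersections of members of τ.
All pairwise intersections and unions checked — each lies in τ. Therefore τ satisfies (T1), (T2), (T3): it IS a topology on X.


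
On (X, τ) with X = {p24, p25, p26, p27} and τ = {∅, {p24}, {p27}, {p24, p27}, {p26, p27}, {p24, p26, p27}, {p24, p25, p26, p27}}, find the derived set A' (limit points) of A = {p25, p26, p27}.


A' = {p25, p26}

For each x ∈ X, list the open sets U ∈ τ with x ∈ U, then check whether U ∩ (A ∖ {x}) ≠ ∅ for every such U.
  x = p24: open {p24} ∋ x has {p24} ∩ (A ∖ {p24}) = ∅, so x is NOT a limit point.
  x = p25: opens ∋ x are {p24, p25, p26, p27}; each meets A ∖ {p25}, so x IS a limit point.
  x = p26: opens ∋ x are {p26, p27}, {p24, p26, p27}, {p24, p25, p26, p27}; each meets A ∖ {p26}, so x IS a limit point.
  x = p27: open {p27} ∋ x has {p27} ∩ (A ∖ {p27}) = ∅, so x is NOT a limit point.
Collecting: A' = {p25, p26}.


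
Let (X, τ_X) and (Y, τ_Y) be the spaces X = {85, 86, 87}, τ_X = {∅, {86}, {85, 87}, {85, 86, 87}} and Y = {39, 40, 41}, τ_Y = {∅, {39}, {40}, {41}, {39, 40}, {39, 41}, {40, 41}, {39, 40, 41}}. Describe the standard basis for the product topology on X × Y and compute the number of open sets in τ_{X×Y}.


Basis B = {∅ × ∅, {86} × {39}, {86} × {40}, {86} × {41}, {85, 87} × {39}, {85, 87} × {40}, {85, 87} × {41}, {86} × {39, 40}, {86} × {39, 41}, {86} × {40, 41}, {85, 86, 87} × {39}, {85, 86, 87} × {40}, {85, 86, 87} × {41}, {86} × {39, 40, 41}, {85, 87} × {39, 40}, {85, 87} × {39, 41}, {85, 87} × {40, 41}, {85, 87} × {39, 40, 41}, {85, 86, 87} × {39, 40}, {85, 86, 87} × {39, 41}, {85, 86, 87} × {40, 41}, {85, 86, 87} × {39, 40, 41}}; |τ_{X×Y}| = 64.

Enumerate products U × V with U ∈ τ_X, V ∈ τ_Y (deduplicated):
  ∅ × ∅ = {} (∅)
  {86} × {39} = {(86,39)}
  {86} × {40} = {(86,40)}
  {86} × {41} = {(86,41)}
  {85, 87} × {39} = {(85,39), (87,39)}
  {85, 87} × {40} = {(85,40), (87,40)}
  {85, 87} × {41} = {(85,41), (87,41)}
  {86} × {39, 40} = {(86,39), (86,40)}
  {86} × {39, 41} = {(86,39), (86,41)}
  {86} × {40, 41} = {(86,40), (86,41)}
  {85, 86, 87} × {39} = {(85,39), (86,39), (87,39)}
  {85, 86, 87} × {40} = {(85,40), (86,40), (87,40)}
  {85, 86, 87} × {41} = {(85,41), (86,41), (87,41)}
  {86} × {39, 40, 41} = {(86,39), (86,40), (86,41)}
  {85, 87} × {39, 40} = {(85,39), (85,40), (87,39), (87,40)}
  {85, 87} × {39, 41} = {(85,39), (85,41), (87,39), (87,41)}
  {85, 87} × {40, 41} = {(85,40), (85,41), (87,40), (87,41)}
  {85, 87} × {39, 40, 41} = {(85,39), (85,40), (85,41), (87,39), (87,40), (87,41)}
  {85, 86, 87} × {39, 40} = {(85,39), (85,40), (86,39), (86,40), (87,39), (87,40)}
  {85, 86, 87} × {39, 41} = {(85,39), (85,41), (86,39), (86,41), (87,39), (87,41)}
  {85, 86, 87} × {40, 41} = {(85,40), (85,41), (86,40), (86,41), (87,40), (87,41)}
  {85, 86, 87} × {39, 40, 41} = {(85,39), (85,40), (85,41), (86,39), (86,40), (86,41), (87,39), (87,40), (87,41)}
These 22 distinct sets form the basis B.
Close under arbitrary unions to get τ_{X×Y}; counting gives |τ_{X×Y}| = 64.


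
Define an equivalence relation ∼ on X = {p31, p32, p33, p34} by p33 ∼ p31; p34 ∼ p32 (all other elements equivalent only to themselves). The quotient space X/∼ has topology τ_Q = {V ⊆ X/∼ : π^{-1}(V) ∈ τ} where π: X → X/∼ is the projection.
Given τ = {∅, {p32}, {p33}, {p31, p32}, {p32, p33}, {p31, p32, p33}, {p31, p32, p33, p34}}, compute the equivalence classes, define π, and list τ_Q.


X/∼ = {[p31=p33], [p32=p34]}; |τ_Q| = 2.

Equivalence classes: [p31=p33], [p32=p34].
Quotient map π: X → X/∼ sends p31 ↦ [p31=p33], p32 ↦ [p32=p34], p33 ↦ [p31=p33], p34 ↦ [p32=p34].
For each subset V ⊆ X/∼, compute π^{-1}(V) ⊆ X and check whether π^{-1}(V) ∈ τ. V is open in τ_Q iff π^{-1}(V) ∈ τ.
  V = {}: π^{-1}(V) = ∅ ∈ τ ✓.
  V = {[p31=p33]}: π^{-1}(V) = {p31, p33} ∉ τ ✗.
  V = {[p32=p34]}: π^{-1}(V) = {p32, p34} ∉ τ ✗.
  V = {[p31=p33], [p32=p34]}: π^{-1}(V) = {p31, p32, p33, p34} ∈ τ ✓.
Open sets in the quotient: τ_Q = {{}, {[p31=p33], [p32=p34]}} (2 elements).


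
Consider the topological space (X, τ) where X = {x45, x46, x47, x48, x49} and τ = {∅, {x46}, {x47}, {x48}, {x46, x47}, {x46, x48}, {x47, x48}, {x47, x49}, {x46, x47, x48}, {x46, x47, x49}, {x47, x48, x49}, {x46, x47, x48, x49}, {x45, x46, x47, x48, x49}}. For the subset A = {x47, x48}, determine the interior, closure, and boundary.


int(A) = {x47, x48}, cl(A) = {x45, x47, x48, x49}, ∂A = {x45, x49}.

Closed sets in (X, τ) are complements of opens:
  closed(X, τ) = {∅, {x45}, {x45, x46}, {x45, x48}, {x45, x49}, {x45, x46, x48}, {x45, x46, x49}, {x45, x47, x49}, {x45, x48, x49}, {x45, x46, x47, x49}, {x45, x46, x48, x49}, {x45, x47, x48, x49}, {x45, x46, x47, x48, x49}}.
int(A) = ⋃ {U ∈ τ : U ⊆ A}. Opens contained in A: ∅, {x47}, {x48}, {x47, x48}.
Taking the union of these: int(A) = {x47, x48}.
cl(A) = ⋂ {C closed : A ⊆ C}. Closed sets containing A: {x45, x47, x48, x49}, {x45, x46, x47, x48, x49}.
Intersecting these: cl(A) = {x45, x47, x48, x49}.
∂A = cl(A) ∖ int(A) = {x45, x47, x48, x49} ∖ {x47, x48} = {x45, x49}.


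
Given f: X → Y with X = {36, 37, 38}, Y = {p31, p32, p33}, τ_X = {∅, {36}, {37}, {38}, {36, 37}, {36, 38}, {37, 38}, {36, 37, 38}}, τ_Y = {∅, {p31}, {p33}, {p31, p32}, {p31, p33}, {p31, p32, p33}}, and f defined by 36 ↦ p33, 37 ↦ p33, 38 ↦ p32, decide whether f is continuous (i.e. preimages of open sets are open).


f IS continuous.

Compute f^{-1}(U) for each U ∈ τ_Y:
  U = ∅: f^{-1}(U) = ∅ ∈ τ_X ✓.
  U = {p31}: f^{-1}(U) = ∅ ∈ τ_X ✓.
  U = {p33}: f^{-1}(U) = {36, 37} ∈ τ_X ✓.
  U = {p31, p32}: f^{-1}(U) = {38} ∈ τ_X ✓.
  U = {p31, p33}: f^{-1}(U) = {36, 37} ∈ τ_X ✓.
  U = {p31, p32, p33}: f^{-1}(U) = {36, 37, 38} ∈ τ_X ✓.
Every preimage lies in τ_X, so f IS continuous.


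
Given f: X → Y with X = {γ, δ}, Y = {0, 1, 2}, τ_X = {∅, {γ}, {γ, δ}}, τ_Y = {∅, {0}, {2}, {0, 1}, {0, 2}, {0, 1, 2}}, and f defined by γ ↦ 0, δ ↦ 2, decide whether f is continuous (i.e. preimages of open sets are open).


f is NOT continuous.

Compute f^{-1}(U) for each U ∈ τ_Y:
  U = ∅: f^{-1}(U) = ∅ ∈ τ_X ✓.
  U = {0}: f^{-1}(U) = {γ} ∈ τ_X ✓.
  U = {2}: f^{-1}(U) = {δ} ∉ τ_X ✗.
  U = {0, 1}: f^{-1}(U) = {γ} ∈ τ_X ✓.
  U = {0, 2}: f^{-1}(U) = {γ, δ} ∈ τ_X ✓.
  U = {0, 1, 2}: f^{-1}(U) = {γ, δ} ∈ τ_X ✓.
Found U = {2} with f^{-1}(U) = {δ} not in τ_X. Therefore f is NOT continuous.


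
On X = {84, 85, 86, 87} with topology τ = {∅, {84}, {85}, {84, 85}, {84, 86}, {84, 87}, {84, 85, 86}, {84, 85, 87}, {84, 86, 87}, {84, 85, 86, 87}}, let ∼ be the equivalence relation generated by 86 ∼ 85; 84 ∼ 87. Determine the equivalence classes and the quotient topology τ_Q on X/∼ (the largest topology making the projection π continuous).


X/∼ = {[84=87], [85=86]}; |τ_Q| = 3.

Equivalence classes: [84=87], [85=86].
Quotient map π: X → X/∼ sends 84 ↦ [84=87], 85 ↦ [85=86], 86 ↦ [85=86], 87 ↦ [84=87].
For each subset V ⊆ X/∼, compute π^{-1}(V) ⊆ X and check whether π^{-1}(V) ∈ τ. V is open in τ_Q iff π^{-1}(V) ∈ τ.
  V = {}: π^{-1}(V) = ∅ ∈ τ ✓.
  V = {[84=87]}: π^{-1}(V) = {84, 87} ∈ τ ✓.
  V = {[85=86]}: π^{-1}(V) = {85, 86} ∉ τ ✗.
  V = {[84=87], [85=86]}: π^{-1}(V) = {84, 85, 86, 87} ∈ τ ✓.
Open sets in the quotient: τ_Q = {{}, {[84=87]}, {[84=87], [85=86]}} (3 elements).


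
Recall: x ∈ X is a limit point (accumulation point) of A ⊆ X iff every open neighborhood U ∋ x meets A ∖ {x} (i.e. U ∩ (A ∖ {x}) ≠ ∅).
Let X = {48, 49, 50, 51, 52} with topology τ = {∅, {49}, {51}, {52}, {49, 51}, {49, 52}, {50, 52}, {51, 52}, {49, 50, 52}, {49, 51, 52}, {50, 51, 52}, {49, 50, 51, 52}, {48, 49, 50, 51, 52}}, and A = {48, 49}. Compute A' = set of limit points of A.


A' = {48}

For each x ∈ X, list the open sets U ∈ τ with x ∈ U, then check whether U ∩ (A ∖ {x}) ≠ ∅ for every such U.
  x = 48: opens ∋ x are {48, 49, 50, 51, 52}; each meets A ∖ {48}, so x IS a limit point.
  x = 49: open {49} ∋ x has {49} ∩ (A ∖ {49}) = ∅, so x is NOT a limit point.
  x = 50: open {50, 52} ∋ x has {50, 52} ∩ (A ∖ {50}) = ∅, so x is NOT a limit point.
  x = 51: open {51} ∋ x has {51} ∩ (A ∖ {51}) = ∅, so x is NOT a limit point.
  x = 52: open {52} ∋ x has {52} ∩ (A ∖ {52}) = ∅, so x is NOT a limit point.
Collecting: A' = {48}.


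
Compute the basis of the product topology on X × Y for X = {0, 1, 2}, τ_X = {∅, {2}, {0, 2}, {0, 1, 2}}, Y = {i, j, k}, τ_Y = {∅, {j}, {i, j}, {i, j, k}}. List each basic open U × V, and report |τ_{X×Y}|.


Basis B = {∅ × ∅, {2} × {j}, {0, 2} × {j}, {2} × {i, j}, {0, 1, 2} × {j}, {2} × {i, j, k}, {0, 2} × {i, j}, {0, 2} × {i, j, k}, {0, 1, 2} × {i, j}, {0, 1, 2} × {i, j, k}}; |τ_{X×Y}| = 20.

Enumerate products U × V with U ∈ τ_X, V ∈ τ_Y (deduplicated):
  ∅ × ∅ = {} (∅)
  {2} × {j} = {(2,j)}
  {0, 2} × {j} = {(0,j), (2,j)}
  {2} × {i, j} = {(2,i), (2,j)}
  {0, 1, 2} × {j} = {(0,j), (1,j), (2,j)}
  {2} × {i, j, k} = {(2,i), (2,j), (2,k)}
  {0, 2} × {i, j} = {(0,i), (0,j), (2,i), (2,j)}
  {0, 2} × {i, j, k} = {(0,i), (0,j), (0,k), (2,i), (2,j), (2,k)}
  {0, 1, 2} × {i, j} = {(0,i), (0,j), (1,i), (1,j), (2,i), (2,j)}
  {0, 1, 2} × {i, j, k} = {(0,i), (0,j), (0,k), (1,i), (1,j), (1,k), (2,i), (2,j), (2,k)}
These 10 distinct sets form the basis B.
Close under arbitrary unions to get τ_{X×Y}; counting gives |τ_{X×Y}| = 20.


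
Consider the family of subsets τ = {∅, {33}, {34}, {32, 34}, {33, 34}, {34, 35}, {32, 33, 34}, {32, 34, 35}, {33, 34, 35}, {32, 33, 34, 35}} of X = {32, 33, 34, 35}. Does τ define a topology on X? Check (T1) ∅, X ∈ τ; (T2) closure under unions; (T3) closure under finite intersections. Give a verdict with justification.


τ IS a topology on X.

Axiom (T1): ∅ ∈ τ? Yes; X ∈ τ? Yes.
Axiom (T2/T3): check pairwise unions and intersections of members of τ.
All pairwise intersections and unions checked — each lies in τ. Therefore τ satisfies (T1), (T2), (T3): it IS a topology on X.


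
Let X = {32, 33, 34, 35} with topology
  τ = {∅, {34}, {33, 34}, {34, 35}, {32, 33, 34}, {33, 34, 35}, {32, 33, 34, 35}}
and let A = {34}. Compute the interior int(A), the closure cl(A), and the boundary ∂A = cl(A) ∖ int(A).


int(A) = {34}, cl(A) = {32, 33, 34, 35}, ∂A = {32, 33, 35}.

Closed sets in (X, τ) are complements of opens:
  closed(X, τ) = {∅, {32}, {35}, {32, 33}, {32, 35}, {32, 33, 35}, {32, 33, 34, 35}}.
int(A) = ⋃ {U ∈ τ : U ⊆ A}. Opens contained in A: ∅, {34}.
Taking the union of these: int(A) = {34}.
cl(A) = ⋂ {C closed : A ⊆ C}. Closed sets containing A: {32, 33, 34, 35}.
Intersecting these: cl(A) = {32, 33, 34, 35}.
∂A = cl(A) ∖ int(A) = {32, 33, 34, 35} ∖ {34} = {32, 33, 35}.


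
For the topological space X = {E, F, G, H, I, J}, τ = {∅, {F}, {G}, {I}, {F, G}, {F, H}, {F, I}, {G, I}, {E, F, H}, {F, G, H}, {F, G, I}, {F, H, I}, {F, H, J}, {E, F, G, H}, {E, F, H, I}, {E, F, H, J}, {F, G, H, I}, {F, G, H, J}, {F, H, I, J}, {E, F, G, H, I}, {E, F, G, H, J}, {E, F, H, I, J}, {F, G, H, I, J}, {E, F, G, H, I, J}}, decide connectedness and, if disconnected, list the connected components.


(X, τ) is disconnected; components = [{G}, {I}, {E, F, H, J}].

Find clopen sets (U ∈ τ with X ∖ U ∈ τ):
  U = ∅, X ∖ U = {E, F, G, H, I, J} — both open, so U is clopen.
  U = {G}, X ∖ U = {E, F, H, I, J} — both open, so U is clopen.
  U = {I}, X ∖ U = {E, F, G, H, J} — both open, so U is clopen.
  U = {G, I}, X ∖ U = {E, F, H, J} — both open, so U is clopen.
  U = {E, F, H, J}, X ∖ U = {G, I} — both open, so U is clopen.
  U = {E, F, G, H, J}, X ∖ U = {I} — both open, so U is clopen.
  U = {E, F, H, I, J}, X ∖ U = {G} — both open, so U is clopen.
  U = {E, F, G, H, I, J}, X ∖ U = ∅ — both open, so U is clopen.
Nontrivial clopen(s) exist: e.g. {E, F, G, H, J}. So (X, τ) is disconnected.
Compute connected components by grouping points that agree on all clopens:
  component: {G}
  component: {I}
  component: {E, F, H, J}


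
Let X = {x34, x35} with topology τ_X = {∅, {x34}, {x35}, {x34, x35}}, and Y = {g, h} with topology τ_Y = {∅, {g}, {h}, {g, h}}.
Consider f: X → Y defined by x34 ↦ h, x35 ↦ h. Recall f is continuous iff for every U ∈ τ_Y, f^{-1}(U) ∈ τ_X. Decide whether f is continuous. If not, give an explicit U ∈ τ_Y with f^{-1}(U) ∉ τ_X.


f IS continuous.

Compute f^{-1}(U) for each U ∈ τ_Y:
  U = ∅: f^{-1}(U) = ∅ ∈ τ_X ✓.
  U = {g}: f^{-1}(U) = ∅ ∈ τ_X ✓.
  U = {h}: f^{-1}(U) = {x34, x35} ∈ τ_X ✓.
  U = {g, h}: f^{-1}(U) = {x34, x35} ∈ τ_X ✓.
Every preimage lies in τ_X, so f IS continuous.


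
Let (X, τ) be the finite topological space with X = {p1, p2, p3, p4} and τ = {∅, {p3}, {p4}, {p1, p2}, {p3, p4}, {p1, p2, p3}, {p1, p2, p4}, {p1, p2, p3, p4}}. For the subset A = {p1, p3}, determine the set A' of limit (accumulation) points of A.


A' = {p2}

For each x ∈ X, list the open sets U ∈ τ with x ∈ U, then check whether U ∩ (A ∖ {x}) ≠ ∅ for every such U.
  x = p1: open {p1, p2} ∋ x has {p1, p2} ∩ (A ∖ {p1}) = ∅, so x is NOT a limit point.
  x = p2: opens ∋ x are {p1, p2}, {p1, p2, p3}, {p1, p2, p4}, {p1, p2, p3, p4}; each meets A ∖ {p2}, so x IS a limit point.
  x = p3: open {p3} ∋ x has {p3} ∩ (A ∖ {p3}) = ∅, so x is NOT a limit point.
  x = p4: open {p4} ∋ x has {p4} ∩ (A ∖ {p4}) = ∅, so x is NOT a limit point.
Collecting: A' = {p2}.


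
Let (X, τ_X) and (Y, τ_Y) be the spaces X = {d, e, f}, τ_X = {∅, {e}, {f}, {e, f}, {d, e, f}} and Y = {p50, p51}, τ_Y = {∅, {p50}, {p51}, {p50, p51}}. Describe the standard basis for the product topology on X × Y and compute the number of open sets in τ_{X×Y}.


Basis B = {∅ × ∅, {e} × {p50}, {e} × {p51}, {f} × {p50}, {f} × {p51}, {e} × {p50, p51}, {e, f} × {p50}, {e, f} × {p51}, {f} × {p50, p51}, {d, e, f} × {p50}, {d, e, f} × {p51}, {e, f} × {p50, p51}, {d, e, f} × {p50, p51}}; |τ_{X×Y}| = 25.

Enumerate products U × V with U ∈ τ_X, V ∈ τ_Y (deduplicated):
  ∅ × ∅ = {} (∅)
  {e} × {p50} = {(e,p50)}
  {e} × {p51} = {(e,p51)}
  {f} × {p50} = {(f,p50)}
  {f} × {p51} = {(f,p51)}
  {e} × {p50, p51} = {(e,p50), (e,p51)}
  {e, f} × {p50} = {(e,p50), (f,p50)}
  {e, f} × {p51} = {(e,p51), (f,p51)}
  {f} × {p50, p51} = {(f,p50), (f,p51)}
  {d, e, f} × {p50} = {(d,p50), (e,p50), (f,p50)}
  {d, e, f} × {p51} = {(d,p51), (e,p51), (f,p51)}
  {e, f} × {p50, p51} = {(e,p50), (e,p51), (f,p50), (f,p51)}
  {d, e, f} × {p50, p51} = {(d,p50), (d,p51), (e,p50), (e,p51), (f,p50), (f,p51)}
These 13 distinct sets form the basis B.
Close under arbitrary unions to get τ_{X×Y}; counting gives |τ_{X×Y}| = 25.


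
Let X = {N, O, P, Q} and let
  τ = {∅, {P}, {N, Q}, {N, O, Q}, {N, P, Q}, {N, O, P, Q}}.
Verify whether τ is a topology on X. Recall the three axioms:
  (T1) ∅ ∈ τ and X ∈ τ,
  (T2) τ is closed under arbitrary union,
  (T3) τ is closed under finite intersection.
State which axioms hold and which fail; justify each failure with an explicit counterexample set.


τ IS a topology on X.

Axiom (T1): ∅ ∈ τ? Yes; X ∈ τ? Yes.
Axiom (T2/T3): check pairwise unions and intersections of members of τ.
All pairwise intersections and unions checked — each lies in τ. Therefore τ satisfies (T1), (T2), (T3): it IS a topology on X.


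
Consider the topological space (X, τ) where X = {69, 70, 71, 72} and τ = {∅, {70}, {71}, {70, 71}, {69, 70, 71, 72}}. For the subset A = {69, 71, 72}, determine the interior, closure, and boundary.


int(A) = {71}, cl(A) = {69, 71, 72}, ∂A = {69, 72}.

Closed sets in (X, τ) are complements of opens:
  closed(X, τ) = {∅, {69, 72}, {69, 70, 72}, {69, 71, 72}, {69, 70, 71, 72}}.
int(A) = ⋃ {U ∈ τ : U ⊆ A}. Opens contained in A: ∅, {71}.
Taking the union of these: int(A) = {71}.
cl(A) = ⋂ {C closed : A ⊆ C}. Closed sets containing A: {69, 71, 72}, {69, 70, 71, 72}.
Intersecting these: cl(A) = {69, 71, 72}.
∂A = cl(A) ∖ int(A) = {69, 71, 72} ∖ {71} = {69, 72}.


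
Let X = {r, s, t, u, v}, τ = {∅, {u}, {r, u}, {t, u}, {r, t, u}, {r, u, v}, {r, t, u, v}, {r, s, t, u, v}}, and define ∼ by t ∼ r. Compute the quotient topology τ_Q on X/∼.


X/∼ = {[r=t], [s], [u], [v]}; |τ_Q| = 5.

Equivalence classes: [r=t], [s], [u], [v].
Quotient map π: X → X/∼ sends r ↦ [r=t], s ↦ [s], t ↦ [r=t], u ↦ [u], v ↦ [v].
For each subset V ⊆ X/∼, compute π^{-1}(V) ⊆ X and check whether π^{-1}(V) ∈ τ. V is open in τ_Q iff π^{-1}(V) ∈ τ.
  V = {}: π^{-1}(V) = ∅ ∈ τ ✓.
  V = {[r=t]}: π^{-1}(V) = {r, t} ∉ τ ✗.
  V = {[s]}: π^{-1}(V) = {s} ∉ τ ✗.
  V = {[r=t], [s]}: π^{-1}(V) = {r, s, t} ∉ τ ✗.
  V = {[u]}: π^{-1}(V) = {u} ∈ τ ✓.
  V = {[r=t], [u]}: π^{-1}(V) = {r, t, u} ∈ τ ✓.
  V = {[s], [u]}: π^{-1}(V) = {s, u} ∉ τ ✗.
  V = {[r=t], [s], [u]}: π^{-1}(V) = {r, s, t, u} ∉ τ ✗.
  V = {[v]}: π^{-1}(V) = {v} ∉ τ ✗.
  V = {[r=t], [v]}: π^{-1}(V) = {r, t, v} ∉ τ ✗.
  V = {[s], [v]}: π^{-1}(V) = {s, v} ∉ τ ✗.
  V = {[r=t], [s], [v]}: π^{-1}(V) = {r, s, t, v} ∉ τ ✗.
  V = {[u], [v]}: π^{-1}(V) = {u, v} ∉ τ ✗.
  V = {[r=t], [u], [v]}: π^{-1}(V) = {r, t, u, v} ∈ τ ✓.
  V = {[s], [u], [v]}: π^{-1}(V) = {s, u, v} ∉ τ ✗.
  V = {[r=t], [s], [u], [v]}: π^{-1}(V) = {r, s, t, u, v} ∈ τ ✓.
Open sets in the quotient: τ_Q = {{}, {[u]}, {[r=t], [u]}, {[r=t], [u], [v]}, {[r=t], [s], [u], [v]}} (5 elements).


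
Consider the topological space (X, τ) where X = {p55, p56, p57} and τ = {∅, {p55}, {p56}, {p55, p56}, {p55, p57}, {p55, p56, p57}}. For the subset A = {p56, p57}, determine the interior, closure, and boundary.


int(A) = {p56}, cl(A) = {p56, p57}, ∂A = {p57}.

Closed sets in (X, τ) are complements of opens:
  closed(X, τ) = {∅, {p56}, {p57}, {p55, p57}, {p56, p57}, {p55, p56, p57}}.
int(A) = ⋃ {U ∈ τ : U ⊆ A}. Opens contained in A: ∅, {p56}.
Taking the union of these: int(A) = {p56}.
cl(A) = ⋂ {C closed : A ⊆ C}. Closed sets containing A: {p56, p57}, {p55, p56, p57}.
Intersecting these: cl(A) = {p56, p57}.
∂A = cl(A) ∖ int(A) = {p56, p57} ∖ {p56} = {p57}.


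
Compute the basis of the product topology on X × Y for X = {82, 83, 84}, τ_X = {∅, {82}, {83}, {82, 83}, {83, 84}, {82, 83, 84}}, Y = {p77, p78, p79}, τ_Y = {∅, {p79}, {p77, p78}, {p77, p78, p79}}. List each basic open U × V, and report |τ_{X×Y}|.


Basis B = {∅ × ∅, {82} × {p79}, {83} × {p79}, {82} × {p77, p78}, {82, 83} × {p79}, {83} × {p77, p78}, {83, 84} × {p79}, {82} × {p77, p78, p79}, {82, 83, 84} × {p79}, {83} × {p77, p78, p79}, {82, 83} × {p77, p78}, {83, 84} × {p77, p78}, {82, 83} × {p77, p78, p79}, {82, 83, 84} × {p77, p78}, {83, 84} × {p77, p78, p79}, {82, 83, 84} × {p77, p78, p79}}; |τ_{X×Y}| = 36.

Enumerate products U × V with U ∈ τ_X, V ∈ τ_Y (deduplicated):
  ∅ × ∅ = {} (∅)
  {82} × {p79} = {(82,p79)}
  {83} × {p79} = {(83,p79)}
  {82} × {p77, p78} = {(82,p77), (82,p78)}
  {82, 83} × {p79} = {(82,p79), (83,p79)}
  {83} × {p77, p78} = {(83,p77), (83,p78)}
  {83, 84} × {p79} = {(83,p79), (84,p79)}
  {82} × {p77, p78, p79} = {(82,p77), (82,p78), (82,p79)}
  {82, 83, 84} × {p79} = {(82,p79), (83,p79), (84,p79)}
  {83} × {p77, p78, p79} = {(83,p77), (83,p78), (83,p79)}
  {82, 83} × {p77, p78} = {(82,p77), (82,p78), (83,p77), (83,p78)}
  {83, 84} × {p77, p78} = {(83,p77), (83,p78), (84,p77), (84,p78)}
  {82, 83} × {p77, p78, p79} = {(82,p77), (82,p78), (82,p79), (83,p77), (83,p78), (83,p79)}
  {82, 83, 84} × {p77, p78} = {(82,p77), (82,p78), (83,p77), (83,p78), (84,p77), (84,p78)}
  {83, 84} × {p77, p78, p79} = {(83,p77), (83,p78), (83,p79), (84,p77), (84,p78), (84,p79)}
  {82, 83, 84} × {p77, p78, p79} = {(82,p77), (82,p78), (82,p79), (83,p77), (83,p78), (83,p79), (84,p77), (84,p78), (84,p79)}
These 16 distinct sets form the basis B.
Close under arbitrary unions to get τ_{X×Y}; counting gives |τ_{X×Y}| = 36.


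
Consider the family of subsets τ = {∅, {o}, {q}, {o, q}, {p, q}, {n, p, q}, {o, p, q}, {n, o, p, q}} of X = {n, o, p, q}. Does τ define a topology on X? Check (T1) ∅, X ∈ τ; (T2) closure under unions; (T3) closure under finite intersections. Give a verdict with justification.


τ IS a topology on X.

Axiom (T1): ∅ ∈ τ? Yes; X ∈ τ? Yes.
Axiom (T2/T3): check pairwise unions and intersections of members of τ.
All pairwise intersections and unions checked — each lies in τ. Therefore τ satisfies (T1), (T2), (T3): it IS a topology on X.


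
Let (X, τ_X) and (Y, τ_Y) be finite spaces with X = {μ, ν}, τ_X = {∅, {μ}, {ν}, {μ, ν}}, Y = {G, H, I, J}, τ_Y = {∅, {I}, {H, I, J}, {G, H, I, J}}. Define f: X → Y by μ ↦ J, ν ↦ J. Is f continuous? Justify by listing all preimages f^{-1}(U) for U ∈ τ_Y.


f IS continuous.

Compute f^{-1}(U) for each U ∈ τ_Y:
  U = ∅: f^{-1}(U) = ∅ ∈ τ_X ✓.
  U = {I}: f^{-1}(U) = ∅ ∈ τ_X ✓.
  U = {H, I, J}: f^{-1}(U) = {μ, ν} ∈ τ_X ✓.
  U = {G, H, I, J}: f^{-1}(U) = {μ, ν} ∈ τ_X ✓.
Every preimage lies in τ_X, so f IS continuous.


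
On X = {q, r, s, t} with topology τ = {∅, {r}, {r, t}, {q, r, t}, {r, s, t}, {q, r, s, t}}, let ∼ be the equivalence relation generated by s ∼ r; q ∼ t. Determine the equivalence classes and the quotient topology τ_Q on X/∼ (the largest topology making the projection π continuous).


X/∼ = {[q=t], [r=s]}; |τ_Q| = 2.

Equivalence classes: [q=t], [r=s].
Quotient map π: X → X/∼ sends q ↦ [q=t], r ↦ [r=s], s ↦ [r=s], t ↦ [q=t].
For each subset V ⊆ X/∼, compute π^{-1}(V) ⊆ X and check whether π^{-1}(V) ∈ τ. V is open in τ_Q iff π^{-1}(V) ∈ τ.
  V = {}: π^{-1}(V) = ∅ ∈ τ ✓.
  V = {[q=t]}: π^{-1}(V) = {q, t} ∉ τ ✗.
  V = {[r=s]}: π^{-1}(V) = {r, s} ∉ τ ✗.
  V = {[q=t], [r=s]}: π^{-1}(V) = {q, r, s, t} ∈ τ ✓.
Open sets in the quotient: τ_Q = {{}, {[q=t], [r=s]}} (2 elements).


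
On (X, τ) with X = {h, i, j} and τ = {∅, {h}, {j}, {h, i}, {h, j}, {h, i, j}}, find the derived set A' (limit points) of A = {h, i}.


A' = {i}

For each x ∈ X, list the open sets U ∈ τ with x ∈ U, then check whether U ∩ (A ∖ {x}) ≠ ∅ for every such U.
  x = h: open {h} ∋ x has {h} ∩ (A ∖ {h}) = ∅, so x is NOT a limit point.
  x = i: opens ∋ x are {h, i}, {h, i, j}; each meets A ∖ {i}, so x IS a limit point.
  x = j: open {j} ∋ x has {j} ∩ (A ∖ {j}) = ∅, so x is NOT a limit point.
Collecting: A' = {i}.


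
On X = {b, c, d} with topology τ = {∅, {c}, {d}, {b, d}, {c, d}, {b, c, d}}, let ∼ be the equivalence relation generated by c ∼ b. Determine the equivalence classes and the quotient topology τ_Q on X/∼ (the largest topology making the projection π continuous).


X/∼ = {[b=c], [d]}; |τ_Q| = 3.

Equivalence classes: [b=c], [d].
Quotient map π: X → X/∼ sends b ↦ [b=c], c ↦ [b=c], d ↦ [d].
For each subset V ⊆ X/∼, compute π^{-1}(V) ⊆ X and check whether π^{-1}(V) ∈ τ. V is open in τ_Q iff π^{-1}(V) ∈ τ.
  V = {}: π^{-1}(V) = ∅ ∈ τ ✓.
  V = {[b=c]}: π^{-1}(V) = {b, c} ∉ τ ✗.
  V = {[d]}: π^{-1}(V) = {d} ∈ τ ✓.
  V = {[b=c], [d]}: π^{-1}(V) = {b, c, d} ∈ τ ✓.
Open sets in the quotient: τ_Q = {{}, {[d]}, {[b=c], [d]}} (3 elements).


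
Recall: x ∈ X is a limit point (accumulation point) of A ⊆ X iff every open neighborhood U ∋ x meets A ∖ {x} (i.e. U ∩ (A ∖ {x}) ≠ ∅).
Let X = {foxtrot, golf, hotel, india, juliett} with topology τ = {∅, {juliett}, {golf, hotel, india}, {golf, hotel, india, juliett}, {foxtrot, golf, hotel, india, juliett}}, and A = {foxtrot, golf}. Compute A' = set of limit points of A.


A' = {foxtrot, hotel, india}

For each x ∈ X, list the open sets U ∈ τ with x ∈ U, then check whether U ∩ (A ∖ {x}) ≠ ∅ for every such U.
  x = foxtrot: opens ∋ x are {foxtrot, golf, hotel, india, juliett}; each meets A ∖ {foxtrot}, so x IS a limit point.
  x = golf: open {golf, hotel, india} ∋ x has {golf, hotel, india} ∩ (A ∖ {golf}) = ∅, so x is NOT a limit point.
  x = hotel: opens ∋ x are {golf, hotel, india}, {golf, hotel, india, juliett}, {foxtrot, golf, hotel, india, juliett}; each meets A ∖ {hotel}, so x IS a limit point.
  x = india: opens ∋ x are {golf, hotel, india}, {golf, hotel, india, juliett}, {foxtrot, golf, hotel, india, juliett}; each meets A ∖ {india}, so x IS a limit point.
  x = juliett: open {juliett} ∋ x has {juliett} ∩ (A ∖ {juliett}) = ∅, so x is NOT a limit point.
Collecting: A' = {foxtrot, hotel, india}.


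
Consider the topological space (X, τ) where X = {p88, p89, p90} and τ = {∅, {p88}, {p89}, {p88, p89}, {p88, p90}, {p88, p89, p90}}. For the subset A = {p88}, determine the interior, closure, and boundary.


int(A) = {p88}, cl(A) = {p88, p90}, ∂A = {p90}.

Closed sets in (X, τ) are complements of opens:
  closed(X, τ) = {∅, {p89}, {p90}, {p88, p90}, {p89, p90}, {p88, p89, p90}}.
int(A) = ⋃ {U ∈ τ : U ⊆ A}. Opens contained in A: ∅, {p88}.
Taking the union of these: int(A) = {p88}.
cl(A) = ⋂ {C closed : A ⊆ C}. Closed sets containing A: {p88, p90}, {p88, p89, p90}.
Intersecting these: cl(A) = {p88, p90}.
∂A = cl(A) ∖ int(A) = {p88, p90} ∖ {p88} = {p90}.


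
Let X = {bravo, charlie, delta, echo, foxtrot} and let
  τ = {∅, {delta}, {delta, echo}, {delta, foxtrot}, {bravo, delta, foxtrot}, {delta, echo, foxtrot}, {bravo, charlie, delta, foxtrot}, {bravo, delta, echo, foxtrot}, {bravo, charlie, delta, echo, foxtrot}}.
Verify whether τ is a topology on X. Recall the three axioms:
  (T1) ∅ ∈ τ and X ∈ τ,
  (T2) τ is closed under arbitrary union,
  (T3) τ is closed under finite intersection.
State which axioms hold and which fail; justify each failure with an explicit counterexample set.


τ IS a topology on X.

Axiom (T1): ∅ ∈ τ? Yes; X ∈ τ? Yes.
Axiom (T2/T3): check pairwise unions and intersections of members of τ.
All pairwise intersections and unions checked — each lies in τ. Therefore τ satisfies (T1), (T2), (T3): it IS a topology on X.


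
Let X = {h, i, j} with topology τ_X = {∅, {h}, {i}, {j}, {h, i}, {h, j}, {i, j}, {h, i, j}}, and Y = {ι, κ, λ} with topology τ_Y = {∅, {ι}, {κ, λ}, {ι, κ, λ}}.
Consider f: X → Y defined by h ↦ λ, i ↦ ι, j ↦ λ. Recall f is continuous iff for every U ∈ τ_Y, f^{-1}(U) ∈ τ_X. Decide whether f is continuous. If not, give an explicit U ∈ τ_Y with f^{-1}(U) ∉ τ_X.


f IS continuous.

Compute f^{-1}(U) for each U ∈ τ_Y:
  U = ∅: f^{-1}(U) = ∅ ∈ τ_X ✓.
  U = {ι}: f^{-1}(U) = {i} ∈ τ_X ✓.
  U = {κ, λ}: f^{-1}(U) = {h, j} ∈ τ_X ✓.
  U = {ι, κ, λ}: f^{-1}(U) = {h, i, j} ∈ τ_X ✓.
Every preimage lies in τ_X, so f IS continuous.


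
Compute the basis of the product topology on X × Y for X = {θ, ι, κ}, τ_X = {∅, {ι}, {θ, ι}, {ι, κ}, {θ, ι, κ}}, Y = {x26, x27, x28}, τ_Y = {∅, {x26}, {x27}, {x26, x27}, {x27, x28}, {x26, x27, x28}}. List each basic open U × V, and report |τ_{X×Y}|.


Basis B = {∅ × ∅, {ι} × {x26}, {ι} × {x27}, {θ, ι} × {x26}, {θ, ι} × {x27}, {ι} × {x26, x27}, {ι, κ} × {x26}, {ι} × {x27, x28}, {ι, κ} × {x27}, {θ, ι, κ} × {x26}, {θ, ι, κ} × {x27}, {ι} × {x26, x27, x28}, {θ, ι} × {x26, x27}, {θ, ι} × {x27, x28}, {ι, κ} × {x26, x27}, {ι, κ} × {x27, x28}, {θ, ι} × {x26, x27, x28}, {θ, ι, κ} × {x26, x27}, {θ, ι, κ} × {x27, x28}, {ι, κ} × {x26, x27, x28}, {θ, ι, κ} × {x26, x27, x28}}; |τ_{X×Y}| = 70.

Enumerate products U × V with U ∈ τ_X, V ∈ τ_Y (deduplicated):
  ∅ × ∅ = {} (∅)
  {ι} × {x26} = {(ι,x26)}
  {ι} × {x27} = {(ι,x27)}
  {θ, ι} × {x26} = {(θ,x26), (ι,x26)}
  {θ, ι} × {x27} = {(θ,x27), (ι,x27)}
  {ι} × {x26, x27} = {(ι,x26), (ι,x27)}
  {ι, κ} × {x26} = {(ι,x26), (κ,x26)}
  {ι} × {x27, x28} = {(ι,x27), (ι,x28)}
  {ι, κ} × {x27} = {(ι,x27), (κ,x27)}
  {θ, ι, κ} × {x26} = {(θ,x26), (ι,x26), (κ,x26)}
  {θ, ι, κ} × {x27} = {(θ,x27), (ι,x27), (κ,x27)}
  {ι} × {x26, x27, x28} = {(ι,x26), (ι,x27), (ι,x28)}
  {θ, ι} × {x26, x27} = {(θ,x26), (θ,x27), (ι,x26), (ι,x27)}
  {θ, ι} × {x27, x28} = {(θ,x27), (θ,x28), (ι,x27), (ι,x28)}
  {ι, κ} × {x26, x27} = {(ι,x26), (ι,x27), (κ,x26), (κ,x27)}
  {ι, κ} × {x27, x28} = {(ι,x27), (ι,x28), (κ,x27), (κ,x28)}
  {θ, ι} × {x26, x27, x28} = {(θ,x26), (θ,x27), (θ,x28), (ι,x26), (ι,x27), (ι,x28)}
  {θ, ι, κ} × {x26, x27} = {(θ,x26), (θ,x27), (ι,x26), (ι,x27), (κ,x26), (κ,x27)}
  {θ, ι, κ} × {x27, x28} = {(θ,x27), (θ,x28), (ι,x27), (ι,x28), (κ,x27), (κ,x28)}
  {ι, κ} × {x26, x27, x28} = {(ι,x26), (ι,x27), (ι,x28), (κ,x26), (κ,x27), (κ,x28)}
  {θ, ι, κ} × {x26, x27, x28} = {(θ,x26), (θ,x27), (θ,x28), (ι,x26), (ι,x27), (ι,x28), (κ,x26), (κ,x27), (κ,x28)}
These 21 distinct sets form the basis B.
Close under arbitrary unions to get τ_{X×Y}; counting gives |τ_{X×Y}| = 70.
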